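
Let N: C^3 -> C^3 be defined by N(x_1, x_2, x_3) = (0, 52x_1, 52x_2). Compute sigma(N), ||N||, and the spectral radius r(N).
sigma(N) = {0}; ||N|| = 52; r(N) = 0. (N is nilpotent with N^3 = 0.)

On C^3, N is a strictly lower-triangular matrix with 52 on the subdiagonal and zeros elsewhere, so its characteristic polynomial is lambda^3 and every eigenvalue is 0: sigma(N) = {0}. For the operator norm, N e_i = 52e_{i+1} for i = 1, ..., 2 and N e_3 = 0, so the singular values of N are 52 (with multiplicity 2) and 0; hence ||N|| = 52. The spectral radius r(N) = max|lambda| = 0. Note ||N|| > r(N) — characteristic of non-normal nilpotent operators. Indeed N^3 = 0.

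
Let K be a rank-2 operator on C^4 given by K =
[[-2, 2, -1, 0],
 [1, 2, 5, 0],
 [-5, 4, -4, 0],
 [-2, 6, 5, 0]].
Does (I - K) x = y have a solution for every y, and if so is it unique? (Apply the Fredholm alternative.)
(I - K) is invertible (det(I - K) = -26 ≠ 0), so for every y in C^4 the equation (I - K) x = y has a unique solution.

K has rank 2 and factors as K = U V^T = u1 v1^T + u2 v2^T with u1 = (-1, 2, -3, 1), v1 = (1, 0, 2, 0), u2 = (1, 1, 2, 3), v2 = (-1, 2, 1, 0) (multiplying out reproduces the displayed K). The nonzero eigenvalues of U V^T coincide with those of the 2 x 2 matrix G = V^T U = [[v1·u1, v1·u2], [v2·u1, v2·u2]] = [[-7, 5], [2, 3]], and by the Sylvester determinant identity det(I_4 - U V^T) = det(I_2 - V^T U) = det([[8, -5], [-2, -2]]) = (8)(-2) - (-5)(-2) = -26. (Direct check: I - K =
[[3, -2, 1, 0],
 [-1, -1, -5, 0],
 [5, -4, 5, 0],
 [2, -6, -5, 1]]
has determinant -26.) The finite-dimensional Fredholm alternative says: either (I - K) is invertible, or ker(I - K) ≠ {0} and then range(I - K) = ker((I - K)^*)^⊥, with dim ker(I - K) = dim ker((I - K)^*). Since det(I - K) ≠ 0, 1 is not an eigenvalue of K and ker(I - K) = {0}, so we are in the first case: for every y there is a unique x = (I - K)^(-1) y. (Explicitly, by the Woodbury identity, (I - U V^T)^(-1) = I + U (I_2 - G)^(-1) V^T.)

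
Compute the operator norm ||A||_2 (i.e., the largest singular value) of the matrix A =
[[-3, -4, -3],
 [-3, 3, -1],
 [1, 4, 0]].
||A||_2 ≈ 6.8707 (= sqrt(largest eigenvalue of A^T A))

||A||_2 = sigma_max(A) = sqrt(lambda_max(A^T A)). Form the symmetric matrix M = A^T A =
[[19, 7, 12],
 [7, 41, 9],
 [12, 9, 10]].
Its characteristic polynomial (trace, sum of principal 2x2 minors, determinant of M give the coefficients) is
  p(λ) = det(λ I - M) = λ^3 - 70λ^2 + 1105λ - 1369.
No integer candidate from the rational root theorem (±divisors of 1369) is a root, so the roots are irrational. The cubic discriminant is Δ = 563280353 > 0, so there are three distinct real roots. p(1) = -333 and p(2) = 569 have opposite signs, so a root lies in (1, 2); Newton's method refines it to λ ≈ 1.3526. p(21) = 227 and p(22) = -291 have opposite signs, so a root lies in (21, 22); Newton's method refines it to λ ≈ 21.4409. p(47) = -241 and p(48) = 983 have opposite signs, so a root lies in (47, 48); Newton's method refines it to λ ≈ 47.2066. Check (Vieta): the three roots sum to 70, matching tr M = 70.
So the eigenvalues of A^T A are ≈ 1.3526, 21.4409, 47.2066 (all ≥ 0, as they must be for A^T A). The largest is λ_max ≈ 47.2066, hence ||A||_2 = sqrt(λ_max) ≈ 6.8707.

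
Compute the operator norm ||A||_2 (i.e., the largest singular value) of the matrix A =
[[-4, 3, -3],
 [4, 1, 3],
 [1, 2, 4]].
||A||_2 ≈ 7.8529 (= sqrt(largest eigenvalue of A^T A))

||A||_2 = sigma_max(A) = sqrt(lambda_max(A^T A)). Form the symmetric matrix M = A^T A =
[[33, -6, 28],
 [-6, 14, 2],
 [28, 2, 34]].
Its characteristic polynomial (trace, sum of principal 2x2 minors, determinant of M give the coefficients) is
  p(λ) = det(λ I - M) = λ^3 - 81λ^2 + 1236λ - 2704.
No integer candidate from the rational root theorem (±divisors of 2704) is a root, so the roots are irrational. The cubic discriminant is Δ = 1397650896 > 0, so there are three distinct real roots. p(2) = -548 and p(3) = 302 have opposite signs, so a root lies in (2, 3); Newton's method refines it to λ ≈ 2.6245. p(16) = 432 and p(17) = -188 have opposite signs, so a root lies in (16, 17); Newton's method refines it to λ ≈ 16.7072. p(61) = -1728 and p(62) = 892 have opposite signs, so a root lies in (61, 62); Newton's method refines it to λ ≈ 61.6683. Check (Vieta): the three roots sum to 81, matching tr M = 81.
So the eigenvalues of A^T A are ≈ 2.6245, 16.7072, 61.6683 (all ≥ 0, as they must be for A^T A). The largest is λ_max ≈ 61.6683, hence ||A||_2 = sqrt(λ_max) ≈ 7.8529.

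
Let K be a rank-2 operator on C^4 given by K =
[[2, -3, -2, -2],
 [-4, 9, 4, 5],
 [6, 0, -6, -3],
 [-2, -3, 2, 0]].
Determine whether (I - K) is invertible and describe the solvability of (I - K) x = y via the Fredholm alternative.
(I - K) is invertible (det(I - K) = -35 ≠ 0), so for every y in C^4 the equation (I - K) x = y has a unique solution.

K has rank 2 and factors as K = U V^T = u1 v1^T + u2 v2^T with u1 = (1, -2, 3, -1), v1 = (2, -3, -2, -2), u2 = (0, 1, 3, -2), v2 = (0, 3, 0, 1) (multiplying out reproduces the displayed K). The nonzero eigenvalues of U V^T coincide with those of the 2 x 2 matrix G = V^T U = [[v1·u1, v1·u2], [v2·u1, v2·u2]] = [[4, -5], [-7, 1]], and by the Sylvester determinant identity det(I_4 - U V^T) = det(I_2 - V^T U) = det([[-3, 5], [7, 0]]) = (-3)(0) - (5)(7) = -35. (Direct check: I - K =
[[-1, 3, 2, 2],
 [4, -8, -4, -5],
 [-6, 0, 7, 3],
 [2, 3, -2, 1]]
has determinant -35.) The finite-dimensional Fredholm alternative says: either (I - K) is invertible, or ker(I - K) ≠ {0} and then range(I - K) = ker((I - K)^*)^⊥, with dim ker(I - K) = dim ker((I - K)^*). Since det(I - K) ≠ 0, 1 is not an eigenvalue of K and ker(I - K) = {0}, so we are in the first case: for every y there is a unique x = (I - K)^(-1) y. (Explicitly, by the Woodbury identity, (I - U V^T)^(-1) = I + U (I_2 - G)^(-1) V^T.)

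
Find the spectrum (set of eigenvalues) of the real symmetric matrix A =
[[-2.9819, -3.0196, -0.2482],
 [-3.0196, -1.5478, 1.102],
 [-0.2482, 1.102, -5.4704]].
sigma(A) ≈ {-6, -5, 1}

A is real symmetric, so its spectrum consists of real eigenvalues. Expanding the characteristic polynomial of the displayed matrix gives
  det(λ I - A) = p(λ) = λ^3 + (10)λ^2 + (19)λ + (-30).
Solving p(λ) = 0 yields eigenvalues ≈ -6, -5, 1. (A is shown rounded to 4 decimals, so these recover the underlying integer eigenvalues to within that precision.)
Verification: the trace of A = -10 equals the sum of eigenvalues -10, and det(A) ≈ 29.9994 matches the eigenvalue product 30.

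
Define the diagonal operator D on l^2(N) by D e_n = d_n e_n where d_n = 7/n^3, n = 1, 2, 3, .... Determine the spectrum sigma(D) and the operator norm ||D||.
sigma(D) = {7/n^3 : n ≥ 1} ∪ {0}; ||D|| = 7

A bounded diagonal operator on l^2 with diagonal entries d_n has spectrum equal to the closure of {d_n : n ≥ 1}: every d_n is an eigenvalue (with eigenvector e_n), so {d_n} ⊂ sigma(D); the spectrum is closed, so its closure is too; and for lambda not in the closure, (D - lambda I) has bounded inverse (the diagonal entries 1/(d_n - lambda) are bounded). For our sequence d_n = 7/n^3, n = 1, 2, 3, ...:
  - {d_n} = {7/n^3 : n ≥ 1}; the only limit point is 0
  - closure = {7/n^3 : n ≥ 1} ∪ {0}
For the norm: a diagonal operator has ||D|| = sup_n |d_n|. Here d_n = 7/n^3 is positive and decreasing, so sup_n |d_n| = d_1 = 7. So ||D|| = 7.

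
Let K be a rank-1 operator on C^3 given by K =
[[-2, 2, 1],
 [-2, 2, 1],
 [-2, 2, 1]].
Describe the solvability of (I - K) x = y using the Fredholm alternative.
(I - K) is singular (det(I - K) = 0, i.e. 1 ∈ sigma(K)). (I - K) x = y is solvable iff y ⊥ ker((I - K)^*) = span{(-2, 2, 1)}, i.e. iff -2y_1 + 2y_2 + y_3 = 0. When solvable, the solutions are x = y + c·(1, 1, 1), c arbitrary (ker(I - K) = span{(1, 1, 1)}, dimension 1).

K has rank 1, so it is an outer product K = u v^T: every row of K is a multiple of one row vector. Reading off the entries, u = (1, 1, 1) and v = (-2, 2, 1) (row i of K equals u_i·v^T). A rank-one matrix u v^T satisfies K u = u (v·u) and kills the (2)-dimensional subspace v^⊥, so its characteristic polynomial is lambda^2 (lambda - v·u) with v·u = tr K = 1. Hence the eigenvalues of I - K are 1 (multiplicity 2) and 1 - (1) = 0, so det(I - K) = 0. (Direct check: I - K =
[[3, -2, -1],
 [2, -1, -1],
 [2, -2, 0]]
has determinant 0.) So 1 is an eigenvalue of K and (I - K) is not invertible. The finite-dimensional Fredholm alternative says: either (I - K) is invertible, or ker(I - K) ≠ {0} and then range(I - K) = ker((I - K)^*)^⊥, with dim ker(I - K) = dim ker((I - K)^*). We are in the second case, so we need both kernels. Kernel of I - K: (I - K) u = u - u (v·u) = u - u = 0, so ker(I - K) = span{u} = span{(1, 1, 1)} (it is exactly 1-dimensional because rank(I - K) = 2). Kernel of the adjoint: K is real, so (I - K)^* = I - K^T = I - v u^T, and (I - v u^T) v = v - v (u·v) = 0; hence ker((I - K)^*) = span{v} = span{(-2, 2, 1)}. Therefore (I - K) x = y is solvable iff <y, v> = 0, i.e. iff -2y_1 + 2y_2 + y_3 = 0. When this holds, K y = u (v·y) = 0, so (I - K) y = y and x = y is a particular solution; the full solution set is the line x = y + c·u = y + c·(1, 1, 1), c ∈ C.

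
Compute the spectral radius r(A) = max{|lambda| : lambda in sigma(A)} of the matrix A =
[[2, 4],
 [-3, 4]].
r(A) = sqrt(20) ≈ 4.4721

The eigenvalues of A are the roots of its characteristic polynomial. With M = A (coefficients from the trace and determinant):
  p(λ) = det(λ I - M) = λ^2 - 6λ + 20.
For λ^2 - 6λ + 20 the discriminant is -44. It is negative, so the roots are the complex-conjugate pair λ = 3 ± (sqrt(44)/2) i ≈ 3 ± 3.3166i. For a conjugate pair the product of the roots equals the constant term, so |λ|^2 = 20 and |λ| = sqrt(20) ≈ 4.4721.
Thus the eigenvalues (to 4 decimals) are 3 ± 3.3166i (modulus 4.4721). The spectral radius is the largest modulus: r(A) = sqrt(20) ≈ 4.4721. (Cross-check: r(A) ≤ ||A||_2 ≈ 5.7278; equality holds whenever A is normal, though it can also hold for some non-normal A.)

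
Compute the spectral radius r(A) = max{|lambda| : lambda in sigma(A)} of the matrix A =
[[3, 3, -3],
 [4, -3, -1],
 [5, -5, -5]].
r(A) ≈ 4.8248

The eigenvalues of A are the roots of its characteristic polynomial. With M = A (coefficients from the trace, the sum of principal 2x2 minors, and det A):
  p(λ) = det(λ I - M) = λ^3 + 5λ^2 - 11λ - 90.
No integer candidate from the rational root theorem (±divisors of 90) is a root, so the roots are irrational. The cubic discriminant is Δ = -76251 < 0, so there is one real root and a complex-conjugate pair. p(3) = -51 and p(4) = 10 have opposite signs, so a root lies in (3, 4); Newton's method refines it to λ ≈ 3.8662. Dividing out (λ - (3.8662)) leaves approximately λ^2 + 8.8662λ + 23.2786. For λ^2 + 8.8662λ + 23.2786 the discriminant is -14.5048. It is negative, so the remaining roots are the complex-conjugate pair λ ≈ -4.4331 ± 1.9043i. Their product equals the constant term, so |λ|^2 ≈ 23.2786 and |λ| ≈ 4.8248.
Thus the eigenvalues (to 4 decimals) are 3.8662 (modulus 3.8662); -4.4331 ± 1.9043i (modulus 4.8248). The spectral radius is the largest modulus: r(A) ≈ 4.8248. (Cross-check: r(A) ≤ ||A||_2 ≈ 10.044; equality holds whenever A is normal, though it can also hold for some non-normal A.)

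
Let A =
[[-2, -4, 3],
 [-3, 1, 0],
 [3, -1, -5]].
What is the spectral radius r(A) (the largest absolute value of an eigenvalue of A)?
r(A) ≈ 7.1482

The eigenvalues of A are the roots of its characteristic polynomial. With M = A (coefficients from the trace, the sum of principal 2x2 minors, and det A):
  p(λ) = det(λ I - M) = λ^3 + 6λ^2 - 18λ - 70.
No integer candidate from the rational root theorem (±divisors of 70) is a root, so the roots are irrational. The cubic discriminant is Δ = 99252 > 0, so there are three distinct real roots. p(-8) = -54 and p(-7) = 7 have opposite signs, so a root lies in (-8, -7); Newton's method refines it to λ ≈ -7.1482. p(-3) = 11 and p(-2) = -18 have opposite signs, so a root lies in (-3, -2); Newton's method refines it to λ ≈ -2.6075. p(3) = -43 and p(4) = 18 have opposite signs, so a root lies in (3, 4); Newton's method refines it to λ ≈ 3.7556. Check (Vieta): the three roots sum to -6, matching tr M = -6.
Thus the eigenvalues (to 4 decimals) are -7.1482 (modulus 7.1482); -2.6075 (modulus 2.6075); 3.7556 (modulus 3.7556). The spectral radius is the largest modulus: r(A) ≈ 7.1482. (Cross-check: r(A) ≤ ||A||_2 ≈ 7.1579; equality holds whenever A is normal, though it can also hold for some non-normal A.)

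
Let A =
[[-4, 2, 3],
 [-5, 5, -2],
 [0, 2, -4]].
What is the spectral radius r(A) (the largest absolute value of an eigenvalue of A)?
r(A) = (4 + sqrt(40))/2 ≈ 5.1623

The eigenvalues of A are the roots of its characteristic polynomial. With M = A (coefficients from the trace, the sum of principal 2x2 minors, and det A):
  p(λ) = det(λ I - M) = λ^3 + 3λ^2 - 10λ + 6.
By the rational root theorem any rational root is an integer divisor of 6. Testing λ = 1: p(1) = 1 + 3 - 10 + 6 = 0, so λ = 1 is a root. Dividing out (λ - 1) leaves p(λ) = (λ - 1)(λ^2 + 4λ - 6). For λ^2 + 4λ - 6 the discriminant is 40. It is nonnegative but not a perfect square, so the roots are real and irrational: λ = (-4 ± sqrt(40))/2 ≈ 1.1623, -5.1623.
Thus the eigenvalues (to 4 decimals) are 1.1623 (modulus 1.1623); -5.1623 (modulus 5.1623); 1 (modulus 1). The spectral radius is the largest modulus: r(A) = (4 + sqrt(40))/2 ≈ 5.1623. (Cross-check: r(A) ≤ ||A||_2 ≈ 8.442; equality holds whenever A is normal, though it can also hold for some non-normal A.)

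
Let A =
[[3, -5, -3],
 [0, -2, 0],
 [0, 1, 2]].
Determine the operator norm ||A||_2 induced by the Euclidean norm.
||A||_2 ≈ 6.9493 (= sqrt(largest eigenvalue of A^T A))

||A||_2 = sigma_max(A) = sqrt(lambda_max(A^T A)). Form the symmetric matrix M = A^T A =
[[9, -15, -9],
 [-15, 30, 17],
 [-9, 17, 13]].
Its characteristic polynomial (trace, sum of principal 2x2 minors, determinant of M give the coefficients) is
  p(λ) = det(λ I - M) = λ^3 - 52λ^2 + 182λ - 144.
No integer candidate from the rational root theorem (±divisors of 144) is a root, so the roots are irrational. The cubic discriminant is Δ = 8433632 > 0, so there are three distinct real roots. p(1) = -13 and p(2) = 20 have opposite signs, so a root lies in (1, 2); Newton's method refines it to λ ≈ 1.18. p(2) = 20 and p(3) = -39 have opposite signs, so a root lies in (2, 3); Newton's method refines it to λ ≈ 2.5269. p(48) = -624 and p(49) = 1571 have opposite signs, so a root lies in (48, 49); Newton's method refines it to λ ≈ 48.2931. Check (Vieta): the three roots sum to 52, matching tr M = 52.
So the eigenvalues of A^T A are ≈ 1.18, 2.5269, 48.2931 (all ≥ 0, as they must be for A^T A). The largest is λ_max ≈ 48.2931, hence ||A||_2 = sqrt(λ_max) ≈ 6.9493.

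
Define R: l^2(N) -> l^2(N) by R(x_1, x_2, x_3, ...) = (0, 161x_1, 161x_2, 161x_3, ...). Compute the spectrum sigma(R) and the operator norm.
sigma(R) = closed disk {z in C : |z| ≤ 161}; ||R|| = 161

Note R = 161·U where U is the unit right shift (U x)_k = x_{k-1} (with x_0 := 0); so ||R|| = 161||U|| and sigma(R) = 161·sigma(U). ||R x||^2 = sum_{k≥1} |161x_k|^2 = 25921||x||^2, so ||R|| = 161 and sigma(R) ⊂ {|z| ≤ 161}. For any |lambda| < 161, the equation (R - lambda I) x = 0 forces x_1 = 0, then 161x_k = lambda x_{k+1} ⇒ x = 0, so R has no eigenvalues. But (R - lambda I) is not surjective for |lambda| < 161: solving (R - lambda I) x = e_1 would require x_n proportional to (lambda/161)^(-n), which is not in l^2. So every |lambda| < 161 lies in the residual spectrum. The boundary |lambda| = 161 is in the approximate point spectrum (the spectrum is closed). Hence sigma(R) is the closed disk of radius 161.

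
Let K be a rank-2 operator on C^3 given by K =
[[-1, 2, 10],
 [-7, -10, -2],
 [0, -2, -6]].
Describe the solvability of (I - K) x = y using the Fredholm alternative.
(I - K) is invertible (det(I - K) = 104 ≠ 0), so for every y in C^3 the equation (I - K) x = y has a unique solution.

K has rank 2 and factors as K = U V^T = u1 v1^T + u2 v2^T with u1 = (2, 2, -1), v1 = (-2, -2, 2), u2 = (3, -3, -2), v2 = (1, 2, 2) (multiplying out reproduces the displayed K). The nonzero eigenvalues of U V^T coincide with those of the 2 x 2 matrix G = V^T U = [[v1·u1, v1·u2], [v2·u1, v2·u2]] = [[-10, -4], [4, -7]], and by the Sylvester determinant identity det(I_3 - U V^T) = det(I_2 - V^T U) = det([[11, 4], [-4, 8]]) = (11)(8) - (4)(-4) = 104. (Direct check: I - K =
[[2, -2, -10],
 [7, 11, 2],
 [0, 2, 7]]
has determinant 104.) The finite-dimensional Fredholm alternative says: either (I - K) is invertible, or ker(I - K) ≠ {0} and then range(I - K) = ker((I - K)^*)^⊥, with dim ker(I - K) = dim ker((I - K)^*). Since det(I - K) ≠ 0, 1 is not an eigenvalue of K and ker(I - K) = {0}, so we are in the first case: for every y there is a unique x = (I - K)^(-1) y. (Explicitly, by the Woodbury identity, (I - U V^T)^(-1) = I + U (I_2 - G)^(-1) V^T.)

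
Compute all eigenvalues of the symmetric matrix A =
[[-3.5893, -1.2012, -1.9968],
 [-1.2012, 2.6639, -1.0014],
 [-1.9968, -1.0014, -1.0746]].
sigma(A) ≈ {-5, 0, 3}

A is real symmetric, so its spectrum consists of real eigenvalues. Expanding the characteristic polynomial of the displayed matrix gives
  det(λ I - A) = p(λ) = λ^3 + (2)λ^2 + (-15)λ + (0).
Solving p(λ) = 0 yields eigenvalues ≈ -5, 0, 3. (A is shown rounded to 4 decimals, so these recover the underlying integer eigenvalues to within that precision.)
Verification: the trace of A = -2 equals the sum of eigenvalues -2, and det(A) ≈ -0.0007 matches the eigenvalue product 0.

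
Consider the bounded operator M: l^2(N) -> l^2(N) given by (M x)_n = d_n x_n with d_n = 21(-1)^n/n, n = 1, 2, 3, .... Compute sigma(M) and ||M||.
sigma(M) = {21(-1)^n/n : n ≥ 1} ∪ {0}; ||M|| = 21

A bounded diagonal operator on l^2 with diagonal entries d_n has spectrum equal to the closure of {d_n : n ≥ 1}: every d_n is an eigenvalue (with eigenvector e_n), so {d_n} ⊂ sigma(M); the spectrum is closed, so its closure is too; and for lambda not in the closure, (M - lambda I) has bounded inverse (the diagonal entries 1/(d_n - lambda) are bounded). For our sequence d_n = 21(-1)^n/n, n = 1, 2, 3, ...:
  - {d_n} = {21(-1)^n/n : n ≥ 1}; the only limit point is 0
  - closure = {21(-1)^n/n : n ≥ 1} ∪ {0}
For the norm: a diagonal operator has ||M|| = sup_n |d_n|. Here |d_n| = 21/n is decreasing, so sup_n |d_n| = |d_1| = 21. So ||M|| = 21.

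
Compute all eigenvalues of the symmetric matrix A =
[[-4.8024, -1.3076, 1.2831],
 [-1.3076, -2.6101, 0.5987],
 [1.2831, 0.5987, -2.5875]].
sigma(A) ≈ {-6, -2} (-2 with multiplicity 2)

A is real symmetric, so its spectrum consists of real eigenvalues. Expanding the characteristic polynomial of the displayed matrix gives
  det(λ I - A) = p(λ) = λ^3 + (10)λ^2 + (28)λ + (24).
Solving p(λ) = 0 yields eigenvalues ≈ -6, -2, -2. (A is shown rounded to 4 decimals, so these recover the underlying integer eigenvalues to within that precision.)
Verification: the trace of A = -10 equals the sum of eigenvalues -10, and det(A) ≈ -24.0000 matches the eigenvalue product -24.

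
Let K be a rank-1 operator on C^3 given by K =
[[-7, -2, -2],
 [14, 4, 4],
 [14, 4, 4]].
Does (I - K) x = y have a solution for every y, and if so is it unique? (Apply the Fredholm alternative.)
(I - K) is singular (det(I - K) = 0, i.e. 1 ∈ sigma(K)). (I - K) x = y is solvable iff y ⊥ ker((I - K)^*) = span{(-7, -2, -2)}, i.e. iff -7y_1 - 2y_2 - 2y_3 = 0. When solvable, the solutions are x = y + c·(1, -2, -2), c arbitrary (ker(I - K) = span{(1, -2, -2)}, dimension 1).

K has rank 1, so it is an outer product K = u v^T: every row of K is a multiple of one row vector. Reading off the entries, u = (1, -2, -2) and v = (-7, -2, -2) (row i of K equals u_i·v^T). A rank-one matrix u v^T satisfies K u = u (v·u) and kills the (2)-dimensional subspace v^⊥, so its characteristic polynomial is lambda^2 (lambda - v·u) with v·u = tr K = 1. Hence the eigenvalues of I - K are 1 (multiplicity 2) and 1 - (1) = 0, so det(I - K) = 0. (Direct check: I - K =
[[8, 2, 2],
 [-14, -3, -4],
 [-14, -4, -3]]
has determinant 0.) So 1 is an eigenvalue of K and (I - K) is not invertible. The finite-dimensional Fredholm alternative says: either (I - K) is invertible, or ker(I - K) ≠ {0} and then range(I - K) = ker((I - K)^*)^⊥, with dim ker(I - K) = dim ker((I - K)^*). We are in the second case, so we need both kernels. Kernel of I - K: (I - K) u = u - u (v·u) = u - u = 0, so ker(I - K) = span{u} = span{(1, -2, -2)} (it is exactly 1-dimensional because rank(I - K) = 2). Kernel of the adjoint: K is real, so (I - K)^* = I - K^T = I - v u^T, and (I - v u^T) v = v - v (u·v) = 0; hence ker((I - K)^*) = span{v} = span{(-7, -2, -2)}. Therefore (I - K) x = y is solvable iff <y, v> = 0, i.e. iff -7y_1 - 2y_2 - 2y_3 = 0. When this holds, K y = u (v·y) = 0, so (I - K) y = y and x = y is a particular solution; the full solution set is the line x = y + c·u = y + c·(1, -2, -2), c ∈ C.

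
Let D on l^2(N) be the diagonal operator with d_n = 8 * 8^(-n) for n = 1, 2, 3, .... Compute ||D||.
||D|| = 1 (attained at n = 1)

For D diagonal, ||D|| = sup_n |d_n|. The sequence d_n = 8 * 8^(-n) is positive and strictly decreasing (ratio 8^(-1) < 1), so the supremum is d_1 = 8/8 = 1. Hence ||D|| = 1.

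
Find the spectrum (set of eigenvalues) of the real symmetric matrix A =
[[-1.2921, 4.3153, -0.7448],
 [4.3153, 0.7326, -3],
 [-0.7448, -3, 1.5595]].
sigma(A) ≈ {-5, 0, 6}

A is real symmetric, so its spectrum consists of real eigenvalues. Expanding the characteristic polynomial of the displayed matrix gives
  det(λ I - A) = p(λ) = λ^3 + (-1)λ^2 + (-30)λ + (0).
Solving p(λ) = 0 yields eigenvalues ≈ -5, 0, 6. (A is shown rounded to 4 decimals, so these recover the underlying integer eigenvalues to within that precision.)
Verification: the trace of A = 1 equals the sum of eigenvalues 1, and det(A) ≈ -0.0003 matches the eigenvalue product 0.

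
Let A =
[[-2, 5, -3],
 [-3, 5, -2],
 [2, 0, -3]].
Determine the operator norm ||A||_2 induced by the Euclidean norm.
||A||_2 ≈ 8.6719 (= sqrt(largest eigenvalue of A^T A))

||A||_2 = sigma_max(A) = sqrt(lambda_max(A^T A)). Form the symmetric matrix M = A^T A =
[[17, -25, 6],
 [-25, 50, -25],
 [6, -25, 22]].
Its characteristic polynomial (trace, sum of principal 2x2 minors, determinant of M give the coefficients) is
  p(λ) = det(λ I - M) = λ^3 - 89λ^2 + 1038λ - 25.
No integer candidate from the rational root theorem (±divisors of 25) is a root, so the roots are irrational. The cubic discriminant is Δ = 4031944561 > 0, so there are three distinct real roots. p(0) = -25 and p(1) = 925 have opposite signs, so a root lies in (0, 1); Newton's method refines it to λ ≈ 0.0241. p(13) = 625 and p(14) = -193 have opposite signs, so a root lies in (13, 14); Newton's method refines it to λ ≈ 13.7744. p(75) = -925 and p(76) = 3775 have opposite signs, so a root lies in (75, 76); Newton's method refines it to λ ≈ 75.2015. Check (Vieta): the three roots sum to 89, matching tr M = 89.
So the eigenvalues of A^T A are ≈ 0.0241, 13.7744, 75.2015 (all ≥ 0, as they must be for A^T A). The largest is λ_max ≈ 75.2015, hence ||A||_2 = sqrt(λ_max) ≈ 8.6719.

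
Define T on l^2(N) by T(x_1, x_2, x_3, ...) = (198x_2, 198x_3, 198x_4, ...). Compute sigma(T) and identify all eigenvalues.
sigma(T) = closed disk {z in C : |z| ≤ 198}; sigma_p(T) = open disk {z in C : |z| < 198}

Note T = 198·V where V is the unit left shift (V x)_k = x_{k+1}; so sigma(T) = 198·sigma(V) and ||T|| = 198||V||. ||T x||^2 = 39204sum_{k≥2} |x_k|^2 ≤ 39204||x||^2, with equality on {x : x_1 = 0}, so ||T|| = 198. For any lambda with |lambda| < 198, set r = lambda/198 (|r| < 1); the vector x = (1, r, r^2, ...) is in l^2 and satisfies T x = 198(r, r^2, ...) = lambda x, so lambda is an eigenvalue. On the boundary |lambda| = 198 the geometric series diverges, so no l^2 eigenvector exists, but these lambda lie in the approximate point spectrum. Hence sigma(T) is the closed disk of radius 198 and sigma_p(T) is the open disk.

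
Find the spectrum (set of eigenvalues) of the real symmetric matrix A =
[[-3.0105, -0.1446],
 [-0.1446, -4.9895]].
sigma(A) ≈ {-5, -3}

A is real symmetric, so its spectrum consists of real eigenvalues. Expanding the characteristic polynomial of the displayed matrix gives
  det(λ I - A) = p(λ) = λ^2 + (8)λ + (15).
Solving p(λ) = 0 yields eigenvalues ≈ -5, -3. (A is shown rounded to 4 decimals, so these recover the underlying integer eigenvalues to within that precision.)
Verification: the trace of A = -8 equals the sum of eigenvalues -8, and det(A) ≈ 15.0000 matches the eigenvalue product 15.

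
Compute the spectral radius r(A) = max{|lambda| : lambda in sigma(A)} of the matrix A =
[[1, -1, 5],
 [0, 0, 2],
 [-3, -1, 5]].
r(A) ≈ 4.442

The eigenvalues of A are the roots of its characteristic polynomial. With M = A (coefficients from the trace, the sum of principal 2x2 minors, and det A):
  p(λ) = det(λ I - M) = λ^3 - 6λ^2 + 22λ - 8.
No integer candidate from the rational root theorem (±divisors of 8) is a root, so the roots are irrational. The cubic discriminant is Δ = -14800 < 0, so there is one real root and a complex-conjugate pair. p(0) = -8 and p(1) = 9 have opposite signs, so a root lies in (0, 1); Newton's method refines it to λ ≈ 0.4054. Dividing out (λ - (0.4054)) leaves approximately λ^2 - 5.5946λ + 19.7318. For λ^2 - 5.5946λ + 19.7318 the discriminant is -47.6279. It is negative, so the remaining roots are the complex-conjugate pair λ ≈ 2.7973 ± 3.4506i. Their product equals the constant term, so |λ|^2 ≈ 19.7318 and |λ| ≈ 4.442.
Thus the eigenvalues (to 4 decimals) are 0.4054 (modulus 0.4054); 2.7973 ± 3.4506i (modulus 4.442). The spectral radius is the largest modulus: r(A) ≈ 4.442. (Cross-check: r(A) ≤ ||A||_2 ≈ 7.6172; equality holds whenever A is normal, though it can also hold for some non-normal A.)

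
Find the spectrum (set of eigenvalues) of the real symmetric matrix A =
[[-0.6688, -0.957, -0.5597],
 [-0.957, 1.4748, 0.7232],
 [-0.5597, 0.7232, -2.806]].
sigma(A) ≈ {-3, -1, 2}

A is real symmetric, so its spectrum consists of real eigenvalues. Expanding the characteristic polynomial of the displayed matrix gives
  det(λ I - A) = p(λ) = λ^3 + (2)λ^2 + (-5)λ + (-6).
Solving p(λ) = 0 yields eigenvalues ≈ -3, -1, 2. (A is shown rounded to 4 decimals, so these recover the underlying integer eigenvalues to within that precision.)
Verification: the trace of A = -2 equals the sum of eigenvalues -2, and det(A) ≈ 6.0001 matches the eigenvalue product 6.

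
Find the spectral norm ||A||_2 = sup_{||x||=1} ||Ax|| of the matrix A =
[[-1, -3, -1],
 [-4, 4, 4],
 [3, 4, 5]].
||A||_2 ≈ 8.9729 (= sqrt(largest eigenvalue of A^T A))

||A||_2 = sigma_max(A) = sqrt(lambda_max(A^T A)). Form the symmetric matrix M = A^T A =
[[26, -1, 0],
 [-1, 41, 39],
 [0, 39, 42]].
Its characteristic polynomial (trace, sum of principal 2x2 minors, determinant of M give the coefficients) is
  p(λ) = det(λ I - M) = λ^3 - 109λ^2 + 2358λ - 5184.
No integer candidate from the rational root theorem (±divisors of 5184) is a root, so the roots are irrational. The cubic discriminant is Δ = 10020763044 > 0, so there are three distinct real roots. p(2) = -896 and p(3) = 936 have opposite signs, so a root lies in (2, 3); Newton's method refines it to λ ≈ 2.4753. p(26) = 16 and p(27) = -1296 have opposite signs, so a root lies in (26, 27); Newton's method refines it to λ ≈ 26.0125. p(80) = -2144 and p(81) = 2106 have opposite signs, so a root lies in (80, 81); Newton's method refines it to λ ≈ 80.5123. Check (Vieta): the three roots sum to 109, matching tr M = 109.
So the eigenvalues of A^T A are ≈ 2.4753, 26.0125, 80.5123 (all ≥ 0, as they must be for A^T A). The largest is λ_max ≈ 80.5123, hence ||A||_2 = sqrt(λ_max) ≈ 8.9729.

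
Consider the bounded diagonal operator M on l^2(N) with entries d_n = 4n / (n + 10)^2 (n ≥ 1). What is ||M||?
||M|| = 1/10 (attained at n = 10)

For M diagonal, ||M|| = sup_n |d_n|. Treat f(x) = 4x / (x + 10)^2 for real x > 0. By the quotient rule, f'(x) = 4(10 - x)/(x + 10)^3, which is positive for x < 10 and negative for x > 10. So f has a unique maximum at x = 10, and since 10 is a positive integer, the supremum over n ≥ 1 is attained at n = 10: d_10 = 4·10/(10 + 10)^2 = 4·10/400 = 1/10. Hence ||M|| = 1/10.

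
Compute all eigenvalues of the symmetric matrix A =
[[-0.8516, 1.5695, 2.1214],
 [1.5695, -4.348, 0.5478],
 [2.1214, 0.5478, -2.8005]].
sigma(A) ≈ {-5, -4, 1}

A is real symmetric, so its spectrum consists of real eigenvalues. Expanding the characteristic polynomial of the displayed matrix gives
  det(λ I - A) = p(λ) = λ^3 + (8)λ^2 + (11)λ + (-20).
Solving p(λ) = 0 yields eigenvalues ≈ -5, -4, 1. (A is shown rounded to 4 decimals, so these recover the underlying integer eigenvalues to within that precision.)
Verification: the trace of A = -8 equals the sum of eigenvalues -8, and det(A) ≈ 19.9998 matches the eigenvalue product 20.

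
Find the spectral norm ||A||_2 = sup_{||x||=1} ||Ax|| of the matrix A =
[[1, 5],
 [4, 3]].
||A||_2 = sqrt((51 + sqrt(1445))/2) ≈ 6.6713 (= sqrt(largest eigenvalue of A^T A))

||A||_2 = sigma_max(A) = sqrt(lambda_max(A^T A)). Form the symmetric matrix M = A^T A =
[[17, 17],
 [17, 34]].
Its characteristic polynomial (trace, determinant of M give the coefficients) is
  p(λ) = det(λ I - M) = λ^2 - 51λ + 289.
For λ^2 - 51λ + 289 the discriminant is 1445. It is nonnegative but not a perfect square, so the roots are real and irrational: λ = (51 ± sqrt(1445))/2 ≈ 44.5066, 6.4934.
So the eigenvalues of A^T A are ≈ 6.4934, 44.5066 (all ≥ 0, as they must be for A^T A). The largest is λ_max = (51 + sqrt(1445))/2 ≈ 44.5066, hence ||A||_2 = sqrt(λ_max) = sqrt((51 + sqrt(1445))/2) ≈ 6.6713.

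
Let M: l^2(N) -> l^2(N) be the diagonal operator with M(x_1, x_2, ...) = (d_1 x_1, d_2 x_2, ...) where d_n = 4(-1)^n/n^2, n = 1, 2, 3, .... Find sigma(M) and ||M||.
sigma(M) = {4(-1)^n/n^2 : n ≥ 1} ∪ {0}; ||M|| = 4

A bounded diagonal operator on l^2 with diagonal entries d_n has spectrum equal to the closure of {d_n : n ≥ 1}: every d_n is an eigenvalue (with eigenvector e_n), so {d_n} ⊂ sigma(M); the spectrum is closed, so its closure is too; and for lambda not in the closure, (M - lambda I) has bounded inverse (the diagonal entries 1/(d_n - lambda) are bounded). For our sequence d_n = 4(-1)^n/n^2, n = 1, 2, 3, ...:
  - {d_n} = {4(-1)^n/n^2 : n ≥ 1}; the only limit point is 0
  - closure = {4(-1)^n/n^2 : n ≥ 1} ∪ {0}
For the norm: a diagonal operator has ||M|| = sup_n |d_n|. Here |d_n| = 4/n^2 is decreasing, so sup_n |d_n| = |d_1| = 4. So ||M|| = 4.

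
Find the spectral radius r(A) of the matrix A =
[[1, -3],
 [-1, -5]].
r(A) = (4 + sqrt(48))/2 ≈ 5.4641

The eigenvalues of A are the roots of its characteristic polynomial. With M = A (coefficients from the trace and determinant):
  p(λ) = det(λ I - M) = λ^2 + 4λ - 8.
For λ^2 + 4λ - 8 the discriminant is 48. It is nonnegative but not a perfect square, so the roots are real and irrational: λ = (-4 ± sqrt(48))/2 ≈ 1.4641, -5.4641.
Thus the eigenvalues (to 4 decimals) are 1.4641 (modulus 1.4641); -5.4641 (modulus 5.4641). The spectral radius is the largest modulus: r(A) = (4 + sqrt(48))/2 ≈ 5.4641. (Cross-check: r(A) ≤ ||A||_2 ≈ 5.8416; equality holds whenever A is normal, though it can also hold for some non-normal A.)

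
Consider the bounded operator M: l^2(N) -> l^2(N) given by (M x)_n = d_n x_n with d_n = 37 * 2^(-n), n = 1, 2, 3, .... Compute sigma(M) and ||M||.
sigma(M) = {37 * 2^(-n) : n ≥ 1} ∪ {0}; ||M|| = 37/2

A bounded diagonal operator on l^2 with diagonal entries d_n has spectrum equal to the closure of {d_n : n ≥ 1}: every d_n is an eigenvalue (with eigenvector e_n), so {d_n} ⊂ sigma(M); the spectrum is closed, so its closure is too; and for lambda not in the closure, (M - lambda I) has bounded inverse (the diagonal entries 1/(d_n - lambda) are bounded). For our sequence d_n = 37 * 2^(-n), n = 1, 2, 3, ...:
  - {d_n} = {37 * 2^(-n) : n ≥ 1}; the only limit point is 0
  - closure = {37 * 2^(-n) : n ≥ 1} ∪ {0}
For the norm: a diagonal operator has ||M|| = sup_n |d_n|. Here d_n = 37 * 2^(-n) is positive and decreasing, so sup_n |d_n| = d_1 = 37/2. So ||M|| = 37/2.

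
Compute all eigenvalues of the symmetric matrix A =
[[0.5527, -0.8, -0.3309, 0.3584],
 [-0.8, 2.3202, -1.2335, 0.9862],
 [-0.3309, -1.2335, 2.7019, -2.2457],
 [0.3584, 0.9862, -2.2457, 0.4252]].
sigma(A) ≈ {-1, 0, 2, 5}

A is real symmetric, so its spectrum consists of real eigenvalues. Expanding the characteristic polynomial of the displayed matrix gives
  det(λ I - A) = p(λ) = λ^4 + (-6)λ^3 + (3)λ^2 + (10)λ + (0).
Solving p(λ) = 0 yields eigenvalues ≈ -1, 0, 2, 5. (A is shown rounded to 4 decimals, so these recover the underlying integer eigenvalues to within that precision.)
Verification: the trace of A = 6 equals the sum of eigenvalues 6, and det(A) ≈ -0.0005 matches the eigenvalue product 0.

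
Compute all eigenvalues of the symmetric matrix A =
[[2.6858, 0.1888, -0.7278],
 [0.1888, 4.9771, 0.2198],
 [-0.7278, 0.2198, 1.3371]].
sigma(A) ≈ {1, 3, 5}

A is real symmetric, so its spectrum consists of real eigenvalues. Expanding the characteristic polynomial of the displayed matrix gives
  det(λ I - A) = p(λ) = λ^3 + (-9)λ^2 + (23)λ + (-15).
Solving p(λ) = 0 yields eigenvalues ≈ 1, 3, 5. (A is shown rounded to 4 decimals, so these recover the underlying integer eigenvalues to within that precision.)
Verification: the trace of A = 9 equals the sum of eigenvalues 9, and det(A) ≈ 14.9995 matches the eigenvalue product 15.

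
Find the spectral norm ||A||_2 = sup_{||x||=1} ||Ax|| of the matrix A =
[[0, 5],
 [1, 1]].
||A||_2 = sqrt((27 + sqrt(629))/2) ≈ 5.1029 (= sqrt(largest eigenvalue of A^T A))

||A||_2 = sigma_max(A) = sqrt(lambda_max(A^T A)). Form the symmetric matrix M = A^T A =
[[1, 1],
 [1, 26]].
Its characteristic polynomial (trace, determinant of M give the coefficients) is
  p(λ) = det(λ I - M) = λ^2 - 27λ + 25.
For λ^2 - 27λ + 25 the discriminant is 629. It is nonnegative but not a perfect square, so the roots are real and irrational: λ = (27 ± sqrt(629))/2 ≈ 26.0399, 0.9601.
So the eigenvalues of A^T A are ≈ 0.9601, 26.0399 (all ≥ 0, as they must be for A^T A). The largest is λ_max = (27 + sqrt(629))/2 ≈ 26.0399, hence ||A||_2 = sqrt(λ_max) = sqrt((27 + sqrt(629))/2) ≈ 5.1029.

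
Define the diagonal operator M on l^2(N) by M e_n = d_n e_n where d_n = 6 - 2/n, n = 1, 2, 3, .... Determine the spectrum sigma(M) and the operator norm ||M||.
sigma(M) = {6 - 2/n : n ≥ 1} ∪ {6}; ||M|| = 6

A bounded diagonal operator on l^2 with diagonal entries d_n has spectrum equal to the closure of {d_n : n ≥ 1}: every d_n is an eigenvalue (with eigenvector e_n), so {d_n} ⊂ sigma(M); the spectrum is closed, so its closure is too; and for lambda not in the closure, (M - lambda I) has bounded inverse (the diagonal entries 1/(d_n - lambda) are bounded). For our sequence d_n = 6 - 2/n, n = 1, 2, 3, ...:
  - {d_n} = {6 - 2/n : n ≥ 1}; the only limit point is 6
  - closure = {6 - 2/n : n ≥ 1} ∪ {6}
For the norm: a diagonal operator has ||M|| = sup_n |d_n|. Here d_n = 6 - 2/n increases monotonically from d_1 = 4 toward 6, with all terms in [4, 6); so sup_n |d_n| = 6 (the supremum is the limit, not attained). So ||M|| = 6.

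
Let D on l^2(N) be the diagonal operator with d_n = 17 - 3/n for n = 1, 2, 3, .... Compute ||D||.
||D|| = 17

For a diagonal operator on l^2 with entries d_n, ||D|| = sup_n |d_n|. Here d_1 = 14, d_2 = 31/2, ..., and d_n = 17 - 3/n increases monotonically toward 17. All terms lie in [14, 17), so |d_n| = d_n and the supremum is the limit 17, which is not attained by any individual d_n. Hence ||D|| = 17.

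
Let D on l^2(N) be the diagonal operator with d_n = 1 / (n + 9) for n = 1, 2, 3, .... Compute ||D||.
||D|| = 1/10 (attained at n = 1)

For D diagonal, ||D|| = sup_n |d_n| = sup_n 1/(n + 9). This is positive and strictly decreasing in n, so the supremum is attained at n = 1: d_1 = 1/(1 + 9) = 1/10. Hence ||D|| = 1/10.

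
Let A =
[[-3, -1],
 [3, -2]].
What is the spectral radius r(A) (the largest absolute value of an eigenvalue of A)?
r(A) = 3

The eigenvalues of A are the roots of its characteristic polynomial. With M = A (coefficients from the trace and determinant):
  p(λ) = det(λ I - M) = λ^2 + 5λ + 9.
For λ^2 + 5λ + 9 the discriminant is -11. It is negative, so the roots are the complex-conjugate pair λ = -5/2 ± (sqrt(11)/2) i ≈ -2.5 ± 1.6583i. For a conjugate pair the product of the roots equals the constant term, so |λ|^2 = 9 and |λ| = sqrt(9) = 3.
Thus the eigenvalues (to 4 decimals) are -2.5 ± 1.6583i (modulus 3). The spectral radius is the largest modulus: r(A) = 3. (Cross-check: r(A) ≤ ||A||_2 ≈ 4.3196; equality holds whenever A is normal, though it can also hold for some non-normal A.)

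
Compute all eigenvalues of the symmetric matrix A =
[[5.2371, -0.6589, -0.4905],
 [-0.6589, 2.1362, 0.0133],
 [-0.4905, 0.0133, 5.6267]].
sigma(A) ≈ {2, 5, 6}

A is real symmetric, so its spectrum consists of real eigenvalues. Expanding the characteristic polynomial of the displayed matrix gives
  det(λ I - A) = p(λ) = λ^3 + (-13)λ^2 + (52)λ + (-60).
Solving p(λ) = 0 yields eigenvalues ≈ 2, 5, 6. (A is shown rounded to 4 decimals, so these recover the underlying integer eigenvalues to within that precision.)
Verification: the trace of A = 13 equals the sum of eigenvalues 13, and det(A) ≈ 59.9996 matches the eigenvalue product 60.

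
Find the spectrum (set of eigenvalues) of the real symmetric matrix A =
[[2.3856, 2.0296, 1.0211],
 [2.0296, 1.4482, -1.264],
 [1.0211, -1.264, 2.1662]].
sigma(A) ≈ {-1, 3, 4}

A is real symmetric, so its spectrum consists of real eigenvalues. Expanding the characteristic polynomial of the displayed matrix gives
  det(λ I - A) = p(λ) = λ^3 + (-6)λ^2 + (5)λ + (12).
Solving p(λ) = 0 yields eigenvalues ≈ -1, 3, 4. (A is shown rounded to 4 decimals, so these recover the underlying integer eigenvalues to within that precision.)
Verification: the trace of A = 6 equals the sum of eigenvalues 6, and det(A) ≈ -11.9998 matches the eigenvalue product -12.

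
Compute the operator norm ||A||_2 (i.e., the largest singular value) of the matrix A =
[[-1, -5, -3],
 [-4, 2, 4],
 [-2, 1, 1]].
||A||_2 ≈ 7.5823 (= sqrt(largest eigenvalue of A^T A))

||A||_2 = sigma_max(A) = sqrt(lambda_max(A^T A)). Form the symmetric matrix M = A^T A =
[[21, -5, -15],
 [-5, 30, 24],
 [-15, 24, 26]].
Its characteristic polynomial (trace, sum of principal 2x2 minors, determinant of M give the coefficients) is
  p(λ) = det(λ I - M) = λ^3 - 77λ^2 + 1130λ - 484.
No integer candidate from the rational root theorem (±divisors of 484) is a root, so the roots are irrational. The cubic discriminant is Δ = 1667010420 > 0, so there are three distinct real roots. p(0) = -484 and p(1) = 570 have opposite signs, so a root lies in (0, 1); Newton's method refines it to λ ≈ 0.4415. p(19) = 48 and p(20) = -684 have opposite signs, so a root lies in (19, 20); Newton's method refines it to λ ≈ 19.0672. p(57) = -1054 and p(58) = 1140 have opposite signs, so a root lies in (57, 58); Newton's method refines it to λ ≈ 57.4913. Check (Vieta): the three roots sum to 77, matching tr M = 77.
So the eigenvalues of A^T A are ≈ 0.4415, 19.0672, 57.4913 (all ≥ 0, as they must be for A^T A). The largest is λ_max ≈ 57.4913, hence ||A||_2 = sqrt(λ_max) ≈ 7.5823.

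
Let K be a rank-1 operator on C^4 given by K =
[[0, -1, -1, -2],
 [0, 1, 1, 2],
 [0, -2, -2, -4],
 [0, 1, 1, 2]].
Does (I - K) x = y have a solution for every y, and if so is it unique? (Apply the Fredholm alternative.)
(I - K) is singular (det(I - K) = 0, i.e. 1 ∈ sigma(K)). (I - K) x = y is solvable iff y ⊥ ker((I - K)^*) = span{(0, -1, -1, -2)}, i.e. iff -y_2 - y_3 - 2y_4 = 0. When solvable, the solutions are x = y + c·(1, -1, 2, -1), c arbitrary (ker(I - K) = span{(1, -1, 2, -1)}, dimension 1).

K has rank 1, so it is an outer product K = u v^T: every row of K is a multiple of one row vector. Reading off the entries, u = (1, -1, 2, -1) and v = (0, -1, -1, -2) (row i of K equals u_i·v^T). A rank-one matrix u v^T satisfies K u = u (v·u) and kills the (3)-dimensional subspace v^⊥, so its characteristic polynomial is lambda^3 (lambda - v·u) with v·u = tr K = 1. Hence the eigenvalues of I - K are 1 (multiplicity 3) and 1 - (1) = 0, so det(I - K) = 0. (Direct check: I - K =
[[1, 1, 1, 2],
 [0, 0, -1, -2],
 [0, 2, 3, 4],
 [0, -1, -1, -1]]
has determinant 0.) So 1 is an eigenvalue of K and (I - K) is not invertible. The finite-dimensional Fredholm alternative says: either (I - K) is invertible, or ker(I - K) ≠ {0} and then range(I - K) = ker((I - K)^*)^⊥, with dim ker(I - K) = dim ker((I - K)^*). We are in the second case, so we need both kernels. Kernel of I - K: (I - K) u = u - u (v·u) = u - u = 0, so ker(I - K) = span{u} = span{(1, -1, 2, -1)} (it is exactly 1-dimensional because rank(I - K) = 3). Kernel of the adjoint: K is real, so (I - K)^* = I - K^T = I - v u^T, and (I - v u^T) v = v - v (u·v) = 0; hence ker((I - K)^*) = span{v} = span{(0, -1, -1, -2)}. Therefore (I - K) x = y is solvable iff <y, v> = 0, i.e. iff -y_2 - y_3 - 2y_4 = 0. When this holds, K y = u (v·y) = 0, so (I - K) y = y and x = y is a particular solution; the full solution set is the line x = y + c·u = y + c·(1, -1, 2, -1), c ∈ C.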